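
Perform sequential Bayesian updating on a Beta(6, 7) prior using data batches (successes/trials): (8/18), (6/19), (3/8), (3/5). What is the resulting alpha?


Accumulate successes: 20
Posterior alpha = prior alpha + sum of successes
= 6 + 20 = 26

26


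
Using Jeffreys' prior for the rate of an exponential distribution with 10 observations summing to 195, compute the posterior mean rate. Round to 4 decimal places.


Jeffreys' prior leads to posterior Gamma(10, 195).
Mean = 10/195 = 0.0513

0.0513


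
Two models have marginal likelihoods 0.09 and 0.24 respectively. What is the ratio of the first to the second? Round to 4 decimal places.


Evidence ratio = 0.09 / 0.24
= 0.375

0.375


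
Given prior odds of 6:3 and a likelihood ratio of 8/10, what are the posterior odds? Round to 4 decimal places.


Posterior odds = prior odds * LR
Prior odds = 6/3 = 2.0
LR = 8/10 = 0.8
Posterior odds = 2.0 * 0.8 = 1.6

1.6


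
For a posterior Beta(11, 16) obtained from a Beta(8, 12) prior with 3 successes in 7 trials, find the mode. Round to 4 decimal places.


Mode = (alpha - 1) / (alpha + beta - 2)
= 10 / 25
= 0.4

0.4


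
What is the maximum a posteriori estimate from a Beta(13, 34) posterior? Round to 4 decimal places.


The MAP estimate equals the mode of the distribution.
Mode of Beta(a,b) = (a-1)/(a+b-2)
= 12/45
= 0.2667

0.2667


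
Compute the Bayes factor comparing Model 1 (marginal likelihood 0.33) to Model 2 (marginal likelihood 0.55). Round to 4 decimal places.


BF12 = marginal likelihood of M1 / marginal likelihood of M2
= 0.33/0.55
= 0.6

0.6


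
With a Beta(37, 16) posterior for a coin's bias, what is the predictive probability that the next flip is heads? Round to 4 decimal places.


The predictive probability equals the posterior mean.
P(next = heads) = alpha / (alpha + beta)
= 37 / 53 = 0.6981

0.6981


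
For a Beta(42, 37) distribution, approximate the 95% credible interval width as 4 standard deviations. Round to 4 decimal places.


Variance of Beta(a,b) = ab / ((a+b)^2 * (a+b+1))
= 42*37 / ((79)^2 * 80)
= 0.0031
SD = sqrt(0.0031) = 0.0558
Width = 4 * SD = 0.2232

0.2232


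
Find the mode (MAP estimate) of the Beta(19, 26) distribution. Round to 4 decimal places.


For Beta(a,b) with a,b > 1:
Mode = (a-1)/(a+b-2) = (19-1)/(45-2)
= 18/43 = 0.4186

0.4186


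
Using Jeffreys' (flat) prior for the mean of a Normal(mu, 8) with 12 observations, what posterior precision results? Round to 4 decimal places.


Flat prior means prior precision is 0.
Posterior precision = n / sigma^2 = 12/8 = 1.5

1.5


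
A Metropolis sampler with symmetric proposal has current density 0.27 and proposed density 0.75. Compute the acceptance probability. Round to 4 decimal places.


For symmetric proposals, acceptance = min(1, pi(x*)/pi(x))
= min(1, 0.75/0.27)
= min(1, 2.7778) = 1.0

1.0


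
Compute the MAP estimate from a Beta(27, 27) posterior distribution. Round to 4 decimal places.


MAP = mode of Beta distribution
= (alpha - 1)/(alpha + beta - 2)
= (27-1)/(27+27-2)
= 26/52 = 0.5

0.5


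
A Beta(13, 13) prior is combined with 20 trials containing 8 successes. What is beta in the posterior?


In conjugate updating:
beta_posterior = beta_prior + (n - k)
= 13 + (20 - 8)
= 13 + 12 = 25

25


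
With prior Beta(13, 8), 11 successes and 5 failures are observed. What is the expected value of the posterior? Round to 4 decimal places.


Posterior = Beta(24, 13)
E[theta] = alpha/(alpha+beta)
= 24/37 = 0.6486

0.6486


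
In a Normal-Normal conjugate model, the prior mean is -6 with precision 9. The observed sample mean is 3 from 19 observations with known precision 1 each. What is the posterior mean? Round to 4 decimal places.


Posterior precision = tau0 + n*tau = 9 + 19*1 = 28
Posterior mean = (tau0*mu0 + n*tau*xbar) / posterior_precision
= (9*-6 + 19*1*3) / 28
= 3 / 28 = 0.1071

0.1071


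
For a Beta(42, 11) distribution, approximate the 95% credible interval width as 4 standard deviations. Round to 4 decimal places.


Variance of Beta(a,b) = ab / ((a+b)^2 * (a+b+1))
= 42*11 / ((53)^2 * 54)
= 0.003
SD = sqrt(0.003) = 0.0552
Width = 4 * SD = 0.2208

0.2208


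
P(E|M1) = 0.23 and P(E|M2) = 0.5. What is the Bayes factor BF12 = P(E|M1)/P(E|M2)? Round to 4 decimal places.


Bayes factor BF12 = P(E|M1) / P(E|M2)
= 0.23 / 0.5
= 0.46

0.46


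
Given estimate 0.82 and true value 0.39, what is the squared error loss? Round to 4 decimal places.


Squared error = (estimate - true)^2
Difference = 0.43
Loss = 0.43^2 = 0.1849

0.1849


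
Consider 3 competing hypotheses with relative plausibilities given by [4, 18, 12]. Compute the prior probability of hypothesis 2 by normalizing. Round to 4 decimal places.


Sum of weights = 4 + 18 + 12 = 34
Normalized prior for H2 = 18 / 34
= 0.5294

0.5294


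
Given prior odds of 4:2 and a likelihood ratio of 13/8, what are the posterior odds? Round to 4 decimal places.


Posterior odds = prior odds * LR
Prior odds = 4/2 = 2.0
LR = 13/8 = 1.625
Posterior odds = 2.0 * 1.625 = 3.25

3.25


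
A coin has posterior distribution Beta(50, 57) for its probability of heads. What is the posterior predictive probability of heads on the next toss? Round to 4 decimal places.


Posterior predictive = E[theta] = alpha/(alpha+beta)
= 50/107
= 0.4673

0.4673


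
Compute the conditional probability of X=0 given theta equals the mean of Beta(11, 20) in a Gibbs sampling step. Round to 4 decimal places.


Mean of Beta(11, 20) = 0.3548
P(X=0 | theta=0.3548) = 0.6452

0.6452


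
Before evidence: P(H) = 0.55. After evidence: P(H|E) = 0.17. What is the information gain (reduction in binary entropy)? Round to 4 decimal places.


Prior entropy = 0.9928
Posterior entropy = 0.6577
Information gain = 0.9928 - 0.6577 = 0.3351

0.3351


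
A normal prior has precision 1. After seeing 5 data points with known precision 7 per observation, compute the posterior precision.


In the conjugate normal model, precisions add:
tau_posterior = tau_prior + n * tau_data
= 1 + 5*7 = 36

36


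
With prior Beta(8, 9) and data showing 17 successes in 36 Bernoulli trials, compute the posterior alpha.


Conjugate update: alpha_posterior = alpha_prior + k
= 8 + 17 = 25

25


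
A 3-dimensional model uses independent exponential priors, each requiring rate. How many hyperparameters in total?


Per parameter: 1 (rate).
Total = 3 * 1 = 3

3


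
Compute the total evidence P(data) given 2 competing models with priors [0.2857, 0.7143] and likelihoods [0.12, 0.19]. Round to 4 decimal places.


Marginal likelihood = sum P(model_i) * P(data|model_i)
Model 1: 0.2857 * 0.12 = 0.0343
Model 2: 0.7143 * 0.19 = 0.1357
Total = 0.17

0.17


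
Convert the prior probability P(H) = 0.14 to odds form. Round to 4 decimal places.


P(not H) = 1 - 0.14 = 0.86
Odds = 0.14 / 0.86 = 0.1628

0.1628


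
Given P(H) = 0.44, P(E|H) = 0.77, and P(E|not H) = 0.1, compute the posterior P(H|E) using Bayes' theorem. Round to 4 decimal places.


By Bayes' theorem: P(H|E) = P(E|H)*P(H) / P(E)
P(E) = P(E|H)*P(H) + P(E|not H)*P(not H)
P(E) = 0.77*0.44 + 0.1*0.56 = 0.3948
P(H|E) = 0.77*0.44 / 0.3948 = 0.8582

0.8582


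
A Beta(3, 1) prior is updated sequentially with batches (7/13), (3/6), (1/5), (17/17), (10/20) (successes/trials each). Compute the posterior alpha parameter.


Sequential conjugate updating is equivalent to a single batch update.
Total successes across all batches = 38
alpha_posterior = alpha_prior + total_successes = 3 + 38
= 41

41


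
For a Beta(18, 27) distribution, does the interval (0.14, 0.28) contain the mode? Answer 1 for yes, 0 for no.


Mode of Beta(a,b) = (a-1)/(a+b-2)
= (18-1)/(18+27-2) = 0.3953
Check: 0.14 <= 0.3953 <= 0.28?
Result: 0

0


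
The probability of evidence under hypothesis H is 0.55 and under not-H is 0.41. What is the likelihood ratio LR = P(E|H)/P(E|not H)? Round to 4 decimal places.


LR = 0.55 / 0.41
= 1.3415

1.3415


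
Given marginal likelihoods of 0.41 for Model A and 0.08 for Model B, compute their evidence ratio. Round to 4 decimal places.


Ratio = ML(A) / ML(B) = 0.41/0.08
= 5.125

5.125


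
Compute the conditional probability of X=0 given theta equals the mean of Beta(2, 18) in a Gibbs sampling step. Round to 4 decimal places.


Mean of Beta(2, 18) = 0.1
P(X=0 | theta=0.1) = 0.9

0.9


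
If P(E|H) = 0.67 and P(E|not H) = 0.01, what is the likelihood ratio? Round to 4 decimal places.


Likelihood ratio = P(E|H) / P(E|not H)
= 0.67 / 0.01
= 67.0

67.0


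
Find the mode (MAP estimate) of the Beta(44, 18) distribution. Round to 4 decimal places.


For Beta(a,b) with a,b > 1:
Mode = (a-1)/(a+b-2) = (44-1)/(62-2)
= 43/60 = 0.7167

0.7167


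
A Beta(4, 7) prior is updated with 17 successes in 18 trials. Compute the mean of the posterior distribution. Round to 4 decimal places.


After update: Beta(21, 8)
Mean = 21 / (21 + 8) = 21 / 29
= 0.7241

0.7241


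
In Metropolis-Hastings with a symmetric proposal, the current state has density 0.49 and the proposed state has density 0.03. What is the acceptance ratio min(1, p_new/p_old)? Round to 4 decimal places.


Ratio = p_new / p_old = 0.03 / 0.49 = 0.0612
Acceptance = min(1, 0.0612) = 0.0612

0.0612


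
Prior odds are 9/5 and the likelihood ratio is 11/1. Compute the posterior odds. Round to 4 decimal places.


Posterior odds = prior odds * likelihood ratio
= (9/5) * (11/1)
= 99 / 5
= 19.8

19.8


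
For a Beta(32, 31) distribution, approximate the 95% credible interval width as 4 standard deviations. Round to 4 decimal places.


Variance of Beta(a,b) = ab / ((a+b)^2 * (a+b+1))
= 32*31 / ((63)^2 * 64)
= 0.0039
SD = sqrt(0.0039) = 0.0625
Width = 4 * SD = 0.25

0.25


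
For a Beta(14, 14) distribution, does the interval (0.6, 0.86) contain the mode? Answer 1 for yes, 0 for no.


Mode of Beta(a,b) = (a-1)/(a+b-2)
= (14-1)/(14+14-2) = 0.5
Check: 0.6 <= 0.5 <= 0.86?
Result: 0

0


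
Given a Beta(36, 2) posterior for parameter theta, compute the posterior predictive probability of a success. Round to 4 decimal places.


For a Beta-Bernoulli model, the predictive probability is the mean:
P(success) = 36/(36+2) = 36/38 = 0.9474

0.9474


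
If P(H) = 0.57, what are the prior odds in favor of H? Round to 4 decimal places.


Prior odds = P(H) / (1 - P(H))
= 0.57 / 0.43
= 1.3256

1.3256


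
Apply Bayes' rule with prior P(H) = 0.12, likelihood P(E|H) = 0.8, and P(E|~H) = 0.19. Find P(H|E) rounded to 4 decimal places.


Step 1: Compute marginal P(E) = P(E|H)P(H) + P(E|~H)P(~H)
= 0.8*0.12 + 0.19*0.88 = 0.2632
Step 2: P(H|E) = P(E|H)P(H)/P(E) = 0.096/0.2632
= 0.3647

0.3647


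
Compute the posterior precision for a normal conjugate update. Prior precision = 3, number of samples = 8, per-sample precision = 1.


tau_post = tau_0 + n * tau
= 3 + 8 * 1 = 11

11


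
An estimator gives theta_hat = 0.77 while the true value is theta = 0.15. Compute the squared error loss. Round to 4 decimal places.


The squared error loss is (theta_hat - theta)^2
= (0.77 - 0.15)^2
= (0.62)^2 = 0.3844

0.3844


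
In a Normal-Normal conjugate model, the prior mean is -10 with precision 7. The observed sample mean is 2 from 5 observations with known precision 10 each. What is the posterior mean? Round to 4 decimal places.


Posterior precision = tau0 + n*tau = 7 + 5*10 = 57
Posterior mean = (tau0*mu0 + n*tau*xbar) / posterior_precision
= (7*-10 + 5*10*2) / 57
= 30 / 57 = 0.5263

0.5263


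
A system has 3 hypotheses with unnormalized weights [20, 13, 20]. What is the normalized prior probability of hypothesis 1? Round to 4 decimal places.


The normalized prior is the weight divided by the total.
Total weight = 53
P(H1) = 20 / 53 = 0.3774

0.3774


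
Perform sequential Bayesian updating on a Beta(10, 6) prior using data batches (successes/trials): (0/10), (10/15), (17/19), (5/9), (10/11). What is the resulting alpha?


Accumulate successes: 42
Posterior alpha = prior alpha + sum of successes
= 10 + 42 = 52

52


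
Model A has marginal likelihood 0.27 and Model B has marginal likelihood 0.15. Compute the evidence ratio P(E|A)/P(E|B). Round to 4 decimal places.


Evidence ratio = P(E|A) / P(E|B)
= 0.27 / 0.15
= 1.8

1.8


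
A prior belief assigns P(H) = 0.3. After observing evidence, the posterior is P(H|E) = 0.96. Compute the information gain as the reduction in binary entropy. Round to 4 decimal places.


H(prior) = -0.3*log2(0.3) - 0.7*log2(0.7)
= 0.8813
H(post) = -0.96*log2(0.96) - 0.04*log2(0.04)
= 0.2423
IG = 0.8813 - 0.2423 = 0.639

0.639


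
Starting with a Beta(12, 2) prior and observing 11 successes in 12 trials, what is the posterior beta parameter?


Posterior beta = prior beta + failures
Failures = 12 - 11 = 1
beta_post = 2 + 1 = 3

3


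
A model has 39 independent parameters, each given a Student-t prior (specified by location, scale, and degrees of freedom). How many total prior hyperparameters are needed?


Each Student-t prior needs 3 hyperparameters (location, scale, and degrees of freedom).
Total = 3 * 39 = 117

117


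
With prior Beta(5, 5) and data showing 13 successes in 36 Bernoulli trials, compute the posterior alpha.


Conjugate update: alpha_posterior = alpha_prior + k
= 5 + 13 = 18

18


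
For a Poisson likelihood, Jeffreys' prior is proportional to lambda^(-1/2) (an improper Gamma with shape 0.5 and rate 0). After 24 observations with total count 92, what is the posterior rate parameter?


Jeffreys' prior for Poisson is proportional to lambda^(-1/2).
Posterior is Gamma(0.5 + S, 0 + n) = Gamma(0.5 + 92, 24).
Posterior rate = 0 + n = 24

24.0


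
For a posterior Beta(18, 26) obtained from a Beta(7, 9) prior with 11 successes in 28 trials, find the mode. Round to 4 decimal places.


Mode = (alpha - 1) / (alpha + beta - 2)
= 17 / 42
= 0.4048

0.4048


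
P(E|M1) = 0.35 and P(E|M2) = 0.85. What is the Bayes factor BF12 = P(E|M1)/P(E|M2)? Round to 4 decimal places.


Bayes factor BF12 = P(E|M1) / P(E|M2)
= 0.35 / 0.85
= 0.4118

0.4118


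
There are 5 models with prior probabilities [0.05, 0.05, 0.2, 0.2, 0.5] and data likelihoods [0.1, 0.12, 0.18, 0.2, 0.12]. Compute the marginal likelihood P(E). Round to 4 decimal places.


P(E) = sum over models of P(M_i) * P(E|M_i)
= 0.05*0.1 + 0.05*0.12 + 0.2*0.18 + 0.2*0.2 + 0.5*0.12
= 0.147

0.147


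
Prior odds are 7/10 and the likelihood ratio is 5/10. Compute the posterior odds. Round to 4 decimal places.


Posterior odds = prior odds * likelihood ratio
= (7/10) * (5/10)
= 35 / 100
= 0.35

0.35


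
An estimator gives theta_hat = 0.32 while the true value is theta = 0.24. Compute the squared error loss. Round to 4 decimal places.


The squared error loss is (theta_hat - theta)^2
= (0.32 - 0.24)^2
= (0.08)^2 = 0.0064

0.0064


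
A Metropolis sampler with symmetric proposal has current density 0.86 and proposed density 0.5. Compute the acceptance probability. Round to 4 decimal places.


For symmetric proposals, acceptance = min(1, pi(x*)/pi(x))
= min(1, 0.5/0.86)
= min(1, 0.5814) = 0.5814

0.5814


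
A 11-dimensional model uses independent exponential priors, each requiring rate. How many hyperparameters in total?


Per parameter: 1 (rate).
Total = 11 * 1 = 11

11


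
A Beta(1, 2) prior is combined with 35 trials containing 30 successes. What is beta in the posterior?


In conjugate updating:
beta_posterior = beta_prior + (n - k)
= 2 + (35 - 30)
= 2 + 5 = 7

7


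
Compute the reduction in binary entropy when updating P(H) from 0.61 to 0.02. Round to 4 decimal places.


H_before = -p*log2(p) - (1-p)*log2(1-p) for p=0.61: 0.9648
H_after for p=0.02: 0.1414
Reduction = 0.9648 - 0.1414 = 0.8234

0.8234


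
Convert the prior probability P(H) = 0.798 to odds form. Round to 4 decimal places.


P(not H) = 1 - 0.798 = 0.202
Odds = 0.798 / 0.202 = 3.9505

3.9505


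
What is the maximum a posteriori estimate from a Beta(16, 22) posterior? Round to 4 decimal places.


The MAP estimate equals the mode of the distribution.
Mode of Beta(a,b) = (a-1)/(a+b-2)
= 15/36
= 0.4167

0.4167


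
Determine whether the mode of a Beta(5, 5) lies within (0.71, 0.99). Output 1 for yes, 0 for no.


First find the mode: (a-1)/(a+b-2) = 0.5
Is 0.5 in (0.71, 0.99)? 0

0


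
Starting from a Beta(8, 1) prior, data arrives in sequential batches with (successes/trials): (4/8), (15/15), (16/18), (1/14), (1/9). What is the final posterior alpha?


In sequential Bayesian updating, we sum all successes.
Total successes = 37
Final alpha = 8 + 37 = 45

45


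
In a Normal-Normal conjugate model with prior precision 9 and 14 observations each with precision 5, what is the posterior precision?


Posterior precision = prior precision + n * observation precision
= 9 + 14 * 5
= 9 + 70 = 79

79


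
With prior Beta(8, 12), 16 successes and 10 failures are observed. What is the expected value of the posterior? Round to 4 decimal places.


Posterior = Beta(24, 22)
E[theta] = alpha/(alpha+beta)
= 24/46 = 0.5217

0.5217


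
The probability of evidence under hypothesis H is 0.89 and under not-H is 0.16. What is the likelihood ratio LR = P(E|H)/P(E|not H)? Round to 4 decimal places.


LR = 0.89 / 0.16
= 5.5625

5.5625


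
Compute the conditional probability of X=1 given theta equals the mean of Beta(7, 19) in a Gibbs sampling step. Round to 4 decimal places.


Mean of Beta(7, 19) = 0.2692
P(X=1 | theta=0.2692) = 0.2692

0.2692


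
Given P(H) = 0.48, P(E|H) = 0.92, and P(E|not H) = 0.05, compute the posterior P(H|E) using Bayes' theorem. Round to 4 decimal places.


By Bayes' theorem: P(H|E) = P(E|H)*P(H) / P(E)
P(E) = P(E|H)*P(H) + P(E|not H)*P(not H)
P(E) = 0.92*0.48 + 0.05*0.52 = 0.4676
P(H|E) = 0.92*0.48 / 0.4676 = 0.9444

0.9444


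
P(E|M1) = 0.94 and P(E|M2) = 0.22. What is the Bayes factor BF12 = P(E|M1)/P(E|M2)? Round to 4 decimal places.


Bayes factor BF12 = P(E|M1) / P(E|M2)
= 0.94 / 0.22
= 4.2727

4.2727


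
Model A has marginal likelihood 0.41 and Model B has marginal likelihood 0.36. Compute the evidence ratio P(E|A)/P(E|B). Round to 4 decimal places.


Evidence ratio = P(E|A) / P(E|B)
= 0.41 / 0.36
= 1.1389

1.1389


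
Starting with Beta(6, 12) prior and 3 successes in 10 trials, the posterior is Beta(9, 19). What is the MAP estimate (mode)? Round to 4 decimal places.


The mode of Beta(a, b) when a > 1 and b > 1 is (a-1)/(a+b-2)
= (9 - 1) / (9 + 19 - 2)
= 8 / 26
= 0.3077

0.3077


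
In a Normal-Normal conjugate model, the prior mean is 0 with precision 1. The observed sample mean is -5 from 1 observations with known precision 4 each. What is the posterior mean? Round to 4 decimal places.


Posterior precision = tau0 + n*tau = 1 + 1*4 = 5
Posterior mean = (tau0*mu0 + n*tau*xbar) / posterior_precision
= (1*0 + 1*4*-5) / 5
= -20 / 5 = -4.0

-4.0


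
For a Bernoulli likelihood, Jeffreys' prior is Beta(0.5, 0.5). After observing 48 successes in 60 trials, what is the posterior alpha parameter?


Jeffreys' prior for Bernoulli is Beta(0.5, 0.5).
Posterior is Beta(0.5 + k, 0.5 + n - k).
Posterior alpha = 0.5 + k = 0.5 + 48 = 48.5

48.5


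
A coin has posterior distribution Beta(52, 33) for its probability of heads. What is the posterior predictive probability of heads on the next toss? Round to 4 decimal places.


Posterior predictive = E[theta] = alpha/(alpha+beta)
= 52/85
= 0.6118

0.6118


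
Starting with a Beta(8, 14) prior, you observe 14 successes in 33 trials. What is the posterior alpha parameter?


For a Beta-Binomial conjugate model:
Posterior alpha = prior alpha + number of successes
= 8 + 14 = 22

22


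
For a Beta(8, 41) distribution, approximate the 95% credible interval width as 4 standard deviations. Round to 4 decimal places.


Variance of Beta(a,b) = ab / ((a+b)^2 * (a+b+1))
= 8*41 / ((49)^2 * 50)
= 0.0027
SD = sqrt(0.0027) = 0.0523
Width = 4 * SD = 0.2091

0.2091


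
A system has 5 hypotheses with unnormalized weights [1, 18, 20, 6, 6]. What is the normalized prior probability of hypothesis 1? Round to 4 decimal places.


The normalized prior is the weight divided by the total.
Total weight = 51
P(H1) = 1 / 51 = 0.0196

0.0196


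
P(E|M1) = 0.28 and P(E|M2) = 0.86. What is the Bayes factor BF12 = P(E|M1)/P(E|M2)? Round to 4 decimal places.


Bayes factor BF12 = P(E|M1) / P(E|M2)
= 0.28 / 0.86
= 0.3256

0.3256


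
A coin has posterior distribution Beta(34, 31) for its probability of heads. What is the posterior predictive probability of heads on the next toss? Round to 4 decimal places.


Posterior predictive = E[theta] = alpha/(alpha+beta)
= 34/65
= 0.5231

0.5231


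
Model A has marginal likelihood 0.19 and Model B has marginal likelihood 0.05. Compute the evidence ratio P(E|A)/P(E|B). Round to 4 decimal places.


Evidence ratio = P(E|A) / P(E|B)
= 0.19 / 0.05
= 3.8

3.8


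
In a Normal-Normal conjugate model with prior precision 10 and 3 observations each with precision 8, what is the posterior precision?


Posterior precision = prior precision + n * observation precision
= 10 + 3 * 8
= 10 + 24 = 34

34


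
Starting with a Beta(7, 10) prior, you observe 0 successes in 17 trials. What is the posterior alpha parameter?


For a Beta-Binomial conjugate model:
Posterior alpha = prior alpha + number of successes
= 7 + 0 = 7

7


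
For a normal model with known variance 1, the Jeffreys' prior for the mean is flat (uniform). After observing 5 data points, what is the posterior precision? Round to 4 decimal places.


Jeffreys' prior for normal mean (known variance) is flat.
Prior precision = 0.
Posterior precision = prior_prec + n/sigma^2 = 0 + 5/1
= 5.0

5.0


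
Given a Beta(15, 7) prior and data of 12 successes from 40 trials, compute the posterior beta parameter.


Number of failures = 40 - 12 = 28
Posterior beta = 7 + 28 = 35

35


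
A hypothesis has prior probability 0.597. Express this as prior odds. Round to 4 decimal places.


Odds = P(H) / P(not H) = 0.597 / 0.403
= 1.4814

1.4814


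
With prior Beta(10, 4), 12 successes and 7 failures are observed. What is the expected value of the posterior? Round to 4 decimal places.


Posterior = Beta(22, 11)
E[theta] = alpha/(alpha+beta)
= 22/33 = 0.6667

0.6667


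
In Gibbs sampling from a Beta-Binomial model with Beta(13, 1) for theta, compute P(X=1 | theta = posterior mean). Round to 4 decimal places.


Posterior mean = alpha/(alpha+beta) = 13/14 = 0.9286
P(X=1|theta=mean) = theta = 0.9286

0.9286


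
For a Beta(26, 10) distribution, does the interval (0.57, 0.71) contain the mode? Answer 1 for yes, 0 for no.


Mode of Beta(a,b) = (a-1)/(a+b-2)
= (26-1)/(26+10-2) = 0.7353
Check: 0.57 <= 0.7353 <= 0.71?
Result: 0

0


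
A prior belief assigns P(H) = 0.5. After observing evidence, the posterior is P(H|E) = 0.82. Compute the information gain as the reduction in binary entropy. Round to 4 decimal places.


H(prior) = -0.5*log2(0.5) - 0.5*log2(0.5)
= 1.0
H(post) = -0.82*log2(0.82) - 0.18*log2(0.18)
= 0.6801
IG = 1.0 - 0.6801 = 0.3199

0.3199


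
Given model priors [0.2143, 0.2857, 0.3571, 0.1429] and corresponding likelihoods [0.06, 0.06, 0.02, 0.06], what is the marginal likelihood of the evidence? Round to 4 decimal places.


P(E) = sum_i P(M_i) P(E|M_i)
= 0.0129 + 0.0171 + 0.0071 + 0.0086
= 0.0457

0.0457


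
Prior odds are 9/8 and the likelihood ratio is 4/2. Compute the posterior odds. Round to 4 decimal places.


Posterior odds = prior odds * likelihood ratio
= (9/8) * (4/2)
= 36 / 16
= 2.25

2.25


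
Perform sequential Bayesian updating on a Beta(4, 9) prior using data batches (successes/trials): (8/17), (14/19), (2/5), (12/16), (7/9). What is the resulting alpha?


Accumulate successes: 43
Posterior alpha = prior alpha + sum of successes
= 4 + 43 = 47

47


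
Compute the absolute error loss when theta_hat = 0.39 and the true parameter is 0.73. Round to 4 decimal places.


L = |theta_hat - theta_true|
= |0.39 - 0.73| = 0.34

0.34


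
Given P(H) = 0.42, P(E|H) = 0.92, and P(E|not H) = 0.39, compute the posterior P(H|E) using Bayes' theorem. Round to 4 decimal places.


By Bayes' theorem: P(H|E) = P(E|H)*P(H) / P(E)
P(E) = P(E|H)*P(H) + P(E|not H)*P(not H)
P(E) = 0.92*0.42 + 0.39*0.58 = 0.6126
P(H|E) = 0.92*0.42 / 0.6126 = 0.6308

0.6308


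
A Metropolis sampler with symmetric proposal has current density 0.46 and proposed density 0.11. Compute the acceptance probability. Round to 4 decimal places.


For symmetric proposals, acceptance = min(1, pi(x*)/pi(x))
= min(1, 0.11/0.46)
= min(1, 0.2391) = 0.2391

0.2391


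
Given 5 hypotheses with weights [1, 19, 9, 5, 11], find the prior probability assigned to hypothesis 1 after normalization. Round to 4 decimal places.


To normalize, divide each weight by the sum of all weights.
Sum = 45
Prior(H1) = 1/45 = 0.0222

0.0222


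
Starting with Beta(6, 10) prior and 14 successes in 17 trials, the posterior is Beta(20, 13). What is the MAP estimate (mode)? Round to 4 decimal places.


The mode of Beta(a, b) when a > 1 and b > 1 is (a-1)/(a+b-2)
= (20 - 1) / (20 + 13 - 2)
= 19 / 31
= 0.6129

0.6129


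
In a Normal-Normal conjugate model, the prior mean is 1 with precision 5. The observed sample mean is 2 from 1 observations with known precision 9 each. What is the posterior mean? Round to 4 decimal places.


Posterior precision = tau0 + n*tau = 5 + 1*9 = 14
Posterior mean = (tau0*mu0 + n*tau*xbar) / posterior_precision
= (5*1 + 1*9*2) / 14
= 23 / 14 = 1.6429

1.6429


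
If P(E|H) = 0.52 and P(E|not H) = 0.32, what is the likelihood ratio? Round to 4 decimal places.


Likelihood ratio = P(E|H) / P(E|not H)
= 0.52 / 0.32
= 1.625

1.625


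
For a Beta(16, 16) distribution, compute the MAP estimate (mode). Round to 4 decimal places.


MAP = mode = (a-1)/(a+b-2)
= (16-1)/(16+16-2)
= 15/30 = 0.5

0.5


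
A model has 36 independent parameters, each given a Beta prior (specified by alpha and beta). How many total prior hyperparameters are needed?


Each Beta prior needs 2 hyperparameters (alpha and beta).
Total = 2 * 36 = 72

72


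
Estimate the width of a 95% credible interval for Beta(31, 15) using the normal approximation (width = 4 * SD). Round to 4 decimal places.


For Beta(a,b): Var = ab/((a+b)^2(a+b+1))
Var = 0.0047, SD = 0.0684
Approximate 95% CI width = 4 * 0.0684 = 0.2735

0.2735


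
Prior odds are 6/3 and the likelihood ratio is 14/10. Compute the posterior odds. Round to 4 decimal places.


Posterior odds = prior odds * likelihood ratio
= (6/3) * (14/10)
= 84 / 30
= 2.8

2.8


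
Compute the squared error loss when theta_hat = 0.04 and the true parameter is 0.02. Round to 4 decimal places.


L = (theta_hat - theta_true)^2
= (0.04 - 0.02)^2
= 0.02^2 = 0.0004

0.0004


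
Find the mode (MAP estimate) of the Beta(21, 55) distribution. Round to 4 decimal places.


For Beta(a,b) with a,b > 1:
Mode = (a-1)/(a+b-2) = (21-1)/(76-2)
= 20/74 = 0.2703

0.2703


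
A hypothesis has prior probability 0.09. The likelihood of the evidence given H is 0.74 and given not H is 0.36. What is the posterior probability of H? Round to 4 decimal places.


Using Bayes' theorem:
P(E) = 0.09 * 0.74 + 0.91 * 0.36
P(E) = 0.3942
P(H|E) = (0.09 * 0.74) / 0.3942 = 0.1689

0.1689


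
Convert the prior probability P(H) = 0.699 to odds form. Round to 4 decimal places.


P(not H) = 1 - 0.699 = 0.301
Odds = 0.699 / 0.301 = 2.3223

2.3223


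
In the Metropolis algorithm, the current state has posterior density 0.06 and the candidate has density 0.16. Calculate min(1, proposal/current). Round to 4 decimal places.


Ratio = 0.16/0.06 = 2.6667
Acceptance probability = min(1, 2.6667)
= 1.0

1.0


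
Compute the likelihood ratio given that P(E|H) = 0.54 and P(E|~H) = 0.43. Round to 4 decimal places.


LR = P(E|H) / P(E|~H)
= 0.54 / 0.43 = 1.2558

1.2558


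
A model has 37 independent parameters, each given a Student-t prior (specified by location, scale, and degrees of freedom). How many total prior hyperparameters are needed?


Each Student-t prior needs 3 hyperparameters (location, scale, and degrees of freedom).
Total = 3 * 37 = 111

111


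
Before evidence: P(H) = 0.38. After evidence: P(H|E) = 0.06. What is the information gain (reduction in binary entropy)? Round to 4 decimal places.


Prior entropy = 0.958
Posterior entropy = 0.3274
Information gain = 0.958 - 0.3274 = 0.6306

0.6306


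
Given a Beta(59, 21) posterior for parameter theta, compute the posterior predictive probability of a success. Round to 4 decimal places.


For a Beta-Bernoulli model, the predictive probability is the mean:
P(success) = 59/(59+21) = 59/80 = 0.7375

0.7375


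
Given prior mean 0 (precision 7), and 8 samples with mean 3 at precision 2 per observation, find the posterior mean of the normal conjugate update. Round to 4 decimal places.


The posterior mean is a precision-weighted average of prior and data.
Post. prec. = 7 + 16 = 23
Post. mean = (0 + 48)/23 = 48/23 = 2.087

2.087


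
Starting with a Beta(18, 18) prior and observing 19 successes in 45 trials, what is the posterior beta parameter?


Posterior beta = prior beta + failures
Failures = 45 - 19 = 26
beta_post = 18 + 26 = 44

44


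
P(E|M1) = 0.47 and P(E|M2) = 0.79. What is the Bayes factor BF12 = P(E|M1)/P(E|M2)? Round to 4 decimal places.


Bayes factor BF12 = P(E|M1) / P(E|M2)
= 0.47 / 0.79
= 0.5949

0.5949


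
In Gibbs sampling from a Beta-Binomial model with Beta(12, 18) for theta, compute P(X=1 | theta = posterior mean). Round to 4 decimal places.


Posterior mean = alpha/(alpha+beta) = 12/30 = 0.4
P(X=1|theta=mean) = theta = 0.4

0.4


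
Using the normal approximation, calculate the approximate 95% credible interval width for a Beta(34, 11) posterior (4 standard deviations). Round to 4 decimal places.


Var(Beta) = 34*11/(45^2 * 46) = 0.004
SD = 0.0634
Width ~ 4*SD = 0.2535

0.2535


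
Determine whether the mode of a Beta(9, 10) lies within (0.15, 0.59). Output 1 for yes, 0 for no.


First find the mode: (a-1)/(a+b-2) = 0.4706
Is 0.4706 in (0.15, 0.59)? 1

1


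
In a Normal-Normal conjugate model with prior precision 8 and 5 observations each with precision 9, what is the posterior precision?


Posterior precision = prior precision + n * observation precision
= 8 + 5 * 9
= 8 + 45 = 53

53


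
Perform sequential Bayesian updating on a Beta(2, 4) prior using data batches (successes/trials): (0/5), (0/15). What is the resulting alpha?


Accumulate successes: 0
Posterior alpha = prior alpha + sum of successes
= 2 + 0 = 2

2


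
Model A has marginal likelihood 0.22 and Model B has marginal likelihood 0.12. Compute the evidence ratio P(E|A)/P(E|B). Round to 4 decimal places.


Evidence ratio = P(E|A) / P(E|B)
= 0.22 / 0.12
= 1.8333

1.8333


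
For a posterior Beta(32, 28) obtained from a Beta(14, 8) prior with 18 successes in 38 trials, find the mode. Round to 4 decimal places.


Mode = (alpha - 1) / (alpha + beta - 2)
= 31 / 58
= 0.5345

0.5345


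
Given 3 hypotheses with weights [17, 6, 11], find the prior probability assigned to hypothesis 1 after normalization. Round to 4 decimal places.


To normalize, divide each weight by the sum of all weights.
Sum = 34
Prior(H1) = 17/34 = 0.5

0.5


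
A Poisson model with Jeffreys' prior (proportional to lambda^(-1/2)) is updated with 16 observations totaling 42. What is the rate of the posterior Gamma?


Posterior = Gamma(0.5 + S, n)
= Gamma(0.5 + 42, 16)
Posterior rate = 0 + n = 16

16.0


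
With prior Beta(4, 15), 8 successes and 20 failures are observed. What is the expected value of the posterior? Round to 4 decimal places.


Posterior = Beta(12, 35)
E[theta] = alpha/(alpha+beta)
= 12/47 = 0.2553

0.2553


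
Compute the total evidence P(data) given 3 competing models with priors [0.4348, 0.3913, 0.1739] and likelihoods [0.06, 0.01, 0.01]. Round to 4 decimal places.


Marginal likelihood = sum P(model_i) * P(data|model_i)
Model 1: 0.4348 * 0.06 = 0.0261
Model 2: 0.3913 * 0.01 = 0.0039
Model 3: 0.1739 * 0.01 = 0.0017
Total = 0.0317

0.0317


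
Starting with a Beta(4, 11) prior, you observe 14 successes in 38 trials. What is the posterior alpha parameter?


For a Beta-Binomial conjugate model:
Posterior alpha = prior alpha + number of successes
= 4 + 14 = 18

18


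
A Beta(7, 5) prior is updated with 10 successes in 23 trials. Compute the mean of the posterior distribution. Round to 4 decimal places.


After update: Beta(17, 18)
Mean = 17 / (17 + 18) = 17 / 35
= 0.4857

0.4857


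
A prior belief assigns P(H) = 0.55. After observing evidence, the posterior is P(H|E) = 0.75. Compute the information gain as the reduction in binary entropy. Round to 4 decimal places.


H(prior) = -0.55*log2(0.55) - 0.45*log2(0.45)
= 0.9928
H(post) = -0.75*log2(0.75) - 0.25*log2(0.25)
= 0.8113
IG = 0.9928 - 0.8113 = 0.1815

0.1815


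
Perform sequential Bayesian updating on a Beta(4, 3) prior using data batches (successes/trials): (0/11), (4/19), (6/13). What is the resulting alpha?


Accumulate successes: 10
Posterior alpha = prior alpha + sum of successes
= 4 + 10 = 14

14


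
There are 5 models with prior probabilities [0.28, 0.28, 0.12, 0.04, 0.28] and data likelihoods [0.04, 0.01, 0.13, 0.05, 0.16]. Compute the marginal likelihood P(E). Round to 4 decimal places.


P(E) = sum over models of P(M_i) * P(E|M_i)
= 0.28*0.04 + 0.28*0.01 + 0.12*0.13 + 0.04*0.05 + 0.28*0.16
= 0.0764

0.0764


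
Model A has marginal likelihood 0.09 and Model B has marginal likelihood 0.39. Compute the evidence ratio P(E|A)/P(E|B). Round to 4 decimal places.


Evidence ratio = P(E|A) / P(E|B)
= 0.09 / 0.39
= 0.2308

0.2308


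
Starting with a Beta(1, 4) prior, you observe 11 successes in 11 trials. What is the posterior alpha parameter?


For a Beta-Binomial conjugate model:
Posterior alpha = prior alpha + number of successes
= 1 + 11 = 12

12


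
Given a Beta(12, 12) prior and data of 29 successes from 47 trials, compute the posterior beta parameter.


Number of failures = 47 - 29 = 18
Posterior beta = 12 + 18 = 30

30


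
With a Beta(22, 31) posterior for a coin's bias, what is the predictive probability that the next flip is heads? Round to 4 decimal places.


The predictive probability equals the posterior mean.
P(next = heads) = alpha / (alpha + beta)
= 22 / 53 = 0.4151

0.4151


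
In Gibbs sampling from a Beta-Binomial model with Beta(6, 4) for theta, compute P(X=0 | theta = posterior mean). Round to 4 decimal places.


Posterior mean = alpha/(alpha+beta) = 6/10 = 0.6
P(X=0|theta=mean) = 1 - theta = 0.4

0.4


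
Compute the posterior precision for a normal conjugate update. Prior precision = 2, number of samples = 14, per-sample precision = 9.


tau_post = tau_0 + n * tau
= 2 + 14 * 9 = 128

128


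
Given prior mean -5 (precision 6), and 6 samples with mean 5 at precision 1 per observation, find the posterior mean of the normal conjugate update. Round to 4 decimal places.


The posterior mean is a precision-weighted average of prior and data.
Post. prec. = 6 + 6 = 12
Post. mean = (-30 + 30)/12 = 0/12 = 0.0

0.0


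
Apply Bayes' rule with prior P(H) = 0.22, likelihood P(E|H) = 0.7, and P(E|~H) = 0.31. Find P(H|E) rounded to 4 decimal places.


Step 1: Compute marginal P(E) = P(E|H)P(H) + P(E|~H)P(~H)
= 0.7*0.22 + 0.31*0.78 = 0.3958
Step 2: P(H|E) = P(E|H)P(H)/P(E) = 0.154/0.3958
= 0.3891

0.3891


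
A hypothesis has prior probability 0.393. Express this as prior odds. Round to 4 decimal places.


Odds = P(H) / P(not H) = 0.393 / 0.607
= 0.6474

0.6474


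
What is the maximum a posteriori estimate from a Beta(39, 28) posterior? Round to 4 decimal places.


The MAP estimate equals the mode of the distribution.
Mode of Beta(a,b) = (a-1)/(a+b-2)
= 38/65
= 0.5846

0.5846


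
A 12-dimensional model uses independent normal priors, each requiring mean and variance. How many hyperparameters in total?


Per parameter: 2 (mean and variance).
Total = 12 * 2 = 24

24


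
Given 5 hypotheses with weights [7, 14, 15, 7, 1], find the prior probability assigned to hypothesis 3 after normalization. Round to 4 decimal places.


To normalize, divide each weight by the sum of all weights.
Sum = 44
Prior(H3) = 15/44 = 0.3409

0.3409


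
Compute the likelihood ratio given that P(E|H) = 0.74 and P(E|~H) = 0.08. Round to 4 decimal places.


LR = P(E|H) / P(E|~H)
= 0.74 / 0.08 = 9.25

9.25


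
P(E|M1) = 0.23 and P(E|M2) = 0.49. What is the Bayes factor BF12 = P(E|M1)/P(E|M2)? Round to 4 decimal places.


Bayes factor BF12 = P(E|M1) / P(E|M2)
= 0.23 / 0.49
= 0.4694

0.4694


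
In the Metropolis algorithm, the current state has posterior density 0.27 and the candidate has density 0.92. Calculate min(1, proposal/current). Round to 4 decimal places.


Ratio = 0.92/0.27 = 3.4074
Acceptance probability = min(1, 3.4074)
= 1.0

1.0


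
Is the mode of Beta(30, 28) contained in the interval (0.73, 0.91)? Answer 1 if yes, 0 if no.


Mode = (a-1)/(a+b-2) = 29/56 = 0.5179
Interval: (0.73, 0.91)
Contains mode? 0

0


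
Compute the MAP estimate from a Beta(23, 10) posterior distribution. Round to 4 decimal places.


MAP = mode of Beta distribution
= (alpha - 1)/(alpha + beta - 2)
= (23-1)/(23+10-2)
= 22/31 = 0.7097

0.7097


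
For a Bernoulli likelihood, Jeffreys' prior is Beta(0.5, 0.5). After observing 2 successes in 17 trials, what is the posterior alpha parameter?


Jeffreys' prior for Bernoulli is Beta(0.5, 0.5).
Posterior is Beta(0.5 + k, 0.5 + n - k).
Posterior alpha = 0.5 + k = 0.5 + 2 = 2.5

2.5


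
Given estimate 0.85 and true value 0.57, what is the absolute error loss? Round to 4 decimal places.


Absolute error = |estimate - true|
= |0.28| = 0.28

0.28


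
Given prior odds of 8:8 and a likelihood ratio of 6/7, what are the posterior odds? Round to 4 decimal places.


Posterior odds = prior odds * LR
Prior odds = 8/8 = 1.0
LR = 6/7 = 0.8571
Posterior odds = 1.0 * 0.8571 = 0.8571

0.8571


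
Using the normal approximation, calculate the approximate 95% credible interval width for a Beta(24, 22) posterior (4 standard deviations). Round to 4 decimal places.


Var(Beta) = 24*22/(46^2 * 47) = 0.0053
SD = 0.0729
Width ~ 4*SD = 0.2915

0.2915


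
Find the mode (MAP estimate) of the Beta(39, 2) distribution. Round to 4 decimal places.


For Beta(a,b) with a,b > 1:
Mode = (a-1)/(a+b-2) = (39-1)/(41-2)
= 38/39 = 0.9744

0.9744


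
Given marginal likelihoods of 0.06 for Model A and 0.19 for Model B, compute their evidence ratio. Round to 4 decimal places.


Ratio = ML(A) / ML(B) = 0.06/0.19
= 0.3158

0.3158


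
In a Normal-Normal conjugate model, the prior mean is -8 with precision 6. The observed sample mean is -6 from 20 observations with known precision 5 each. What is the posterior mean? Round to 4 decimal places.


Posterior precision = tau0 + n*tau = 6 + 20*5 = 106
Posterior mean = (tau0*mu0 + n*tau*xbar) / posterior_precision
= (6*-8 + 20*5*-6) / 106
= -648 / 106 = -6.1132

-6.1132


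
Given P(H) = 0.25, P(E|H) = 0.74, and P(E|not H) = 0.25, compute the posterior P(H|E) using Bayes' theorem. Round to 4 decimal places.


By Bayes' theorem: P(H|E) = P(E|H)*P(H) / P(E)
P(E) = P(E|H)*P(H) + P(E|not H)*P(not H)
P(E) = 0.74*0.25 + 0.25*0.75 = 0.3725
P(H|E) = 0.74*0.25 / 0.3725 = 0.4966

0.4966


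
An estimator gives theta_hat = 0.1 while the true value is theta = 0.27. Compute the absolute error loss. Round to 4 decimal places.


The absolute error loss is |theta_hat - theta|
= |0.1 - 0.27|
= 0.17

0.17
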